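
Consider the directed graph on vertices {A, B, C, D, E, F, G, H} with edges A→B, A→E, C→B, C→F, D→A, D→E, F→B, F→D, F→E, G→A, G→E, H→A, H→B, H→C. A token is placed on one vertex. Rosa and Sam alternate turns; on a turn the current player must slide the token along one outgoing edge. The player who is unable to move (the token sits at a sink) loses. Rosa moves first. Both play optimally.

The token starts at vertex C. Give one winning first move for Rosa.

Positions with no move are L. A position that does have a move is losing for the player to move precisely when every available move leads to a winning position for the opponent. Fill in the labels:
Every edge goes from a vertex to one that appears earlier in the order B, E, A, D, F, G, C, H, so processing vertices in that order labels each vertex after all of its successors.
B: no outgoing edge → L
E: no outgoing edge → L
A: →E(L), so W
D: →E(L), so W
F: →E(L), so W
G: →E(L), so W
C: →B(L), so W
H: →B(L), so W
From C, the L positions reachable in one move are: B.

Move to B.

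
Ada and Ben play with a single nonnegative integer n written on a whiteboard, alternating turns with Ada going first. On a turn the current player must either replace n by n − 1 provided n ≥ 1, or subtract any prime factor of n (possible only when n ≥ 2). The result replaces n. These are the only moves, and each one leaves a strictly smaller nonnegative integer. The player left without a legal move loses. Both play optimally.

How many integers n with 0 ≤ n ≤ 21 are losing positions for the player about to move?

6

Compute win/loss labels from the base case upward. A position with no move is L. Any other position is W if it can reach an L in one move, else L.
n=0: no move → L
n=1: reaches L-position 0 → W
n=2: reaches L-position 0 → W
n=3: reaches L-position 0 → W
n=4: only reaches 2(W), 3(W), all W → L
n=5: reaches L-position 0 → W
n=6: reaches L-position 4 → W
n=7: reaches L-position 0 → W
n=8: only reaches 6(W), 7(W), all W → L
n=9: reaches L-position 8 → W
n=10: reaches L-position 8 → W
n=11: reaches L-position 0 → W
n=12: only reaches 9(W), 10(W), 11(W), all W → L
n=13: reaches L-position 0 → W
n=14: reaches L-position 12 → W
n=15: reaches L-position 12 → W
n=16: only reaches 14(W), 15(W), all W → L
n=17: reaches L-position 0 → W
n=18: reaches L-position 16 → W
n=19: reaches L-position 0 → W
n=20: only reaches 15(W), 18(W), 19(W), all W → L
n=21: reaches L-position 20 → W
L entries with 0 ≤ n ≤ 21: n = 0, 4, 8, 12, 16, 20; that makes 6.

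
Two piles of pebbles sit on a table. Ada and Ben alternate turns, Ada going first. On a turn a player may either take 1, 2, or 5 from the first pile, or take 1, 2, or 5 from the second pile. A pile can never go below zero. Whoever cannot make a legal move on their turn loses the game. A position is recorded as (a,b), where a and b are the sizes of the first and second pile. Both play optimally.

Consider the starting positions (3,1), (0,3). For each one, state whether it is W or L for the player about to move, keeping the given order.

Use the standard recursion: the mover loses at a terminal position; elsewhere, the mover wins exactly when some move hands the opponent an L position.
No move ever increases a pile, so every position that can arise here has a ≤ 3 and b ≤ 3; it is enough to label the cells with 0 ≤ a ≤ 3 and 0 ≤ b ≤ 3.
Every move lowers a or b (never raises either), so fill the grid row by row in increasing a, and left to right within a row: each cell's successors are then already labelled.
      b=0  b=1  b=2  b=3
a=0:    L    W    W    L
a=1:    W    L    W    W
a=2:    W    W    L    W
a=3:    L    W    W    L
Cells with no legal move (terminal, hence L): (0,0).
The remaining L cells, each justified by listing all of its moves:
(0,3): →(0,2)(W), (0,1)(W) — all W, so L
(1,1): →(0,1)(W), (1,0)(W) — all W, so L
(2,2): →(1,2)(W), (0,2)(W), (2,1)(W), (2,0)(W) — all W, so L
(3,0): →(2,0)(W), (1,0)(W) — all W, so L
(3,3): →(2,3)(W), (1,3)(W), (3,2)(W), (3,1)(W) — all W, so L
Every other cell has at least one move into one of the L cells above, so it is W.
(3,1): the move to (1,1) reaches an L cell, so W
(0,3): one of the L cells justified above, so L

(3,1): W, (0,3): L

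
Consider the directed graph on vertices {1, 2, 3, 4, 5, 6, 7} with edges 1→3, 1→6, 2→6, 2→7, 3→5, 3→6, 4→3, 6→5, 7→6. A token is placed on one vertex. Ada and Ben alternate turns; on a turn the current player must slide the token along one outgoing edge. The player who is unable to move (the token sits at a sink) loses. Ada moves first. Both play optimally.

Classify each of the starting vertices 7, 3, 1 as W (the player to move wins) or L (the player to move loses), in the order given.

7: L, 3: W, 1: L

Compute win/loss labels from the base case upward. A position with no move is L. Any other position is W if it can reach an L in one move, else L.
Every edge goes from a vertex to one that appears earlier in the order 5, 6, 7, 2, 3, 1, 4, so processing vertices in that order labels each vertex after all of its successors.
5: no outgoing edge → L
6: reaches L-position 5 → W
7: only reaches 6(W), which is W → L
2: reaches L-position 7 → W
3: reaches L-position 5 → W
1: only reaches 3(W), 6(W), all W → L
4: only reaches 3(W), which is W → L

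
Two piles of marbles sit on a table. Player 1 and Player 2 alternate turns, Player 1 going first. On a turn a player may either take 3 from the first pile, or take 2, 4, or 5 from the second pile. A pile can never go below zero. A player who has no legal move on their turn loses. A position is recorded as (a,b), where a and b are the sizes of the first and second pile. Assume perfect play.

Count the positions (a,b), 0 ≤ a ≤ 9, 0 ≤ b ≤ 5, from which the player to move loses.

Classify positions by backward induction: terminal positions (no move available) are L. From any other position, the mover wins iff some move reaches an L.
Every move lowers a or b (never raises either), so fill the grid row by row in increasing a, and left to right within a row: each cell's successors are then already labelled.
      b=0  b=1  b=2  b=3  b=4  b=5
a=0:    L    L    W    W    W    W
a=1:    L    L    W    W    W    W
a=2:    L    L    W    W    W    W
a=3:    W    W    L    L    W    W
a=4:    W    W    L    L    W    W
a=5:    W    W    L    L    W    W
a=6:    L    L    W    W    W    W
a=7:    L    L    W    W    W    W
a=8:    L    L    W    W    W    W
a=9:    W    W    L    L    W    W
Cells with no legal move (terminal, hence L): (0,0), (0,1), (1,0), (1,1), (2,0), (2,1).
The remaining L cells, each justified by listing all of its moves:
(3,2): moves to (0,2)(W), (3,0)(W); every one is W ⇒ L
(3,3): moves to (0,3)(W), (3,1)(W); every one is W ⇒ L
(4,2): moves to (1,2)(W), (4,0)(W); every one is W ⇒ L
(4,3): moves to (1,3)(W), (4,1)(W); every one is W ⇒ L
(5,2): moves to (2,2)(W), (5,0)(W); every one is W ⇒ L
(5,3): moves to (2,3)(W), (5,1)(W); every one is W ⇒ L
(6,0): the only move is to (3,0)(W), a W ⇒ L
(6,1): the only move is to (3,1)(W), a W ⇒ L
(7,0): the only move is to (4,0)(W), a W ⇒ L
(7,1): the only move is to (4,1)(W), a W ⇒ L
(8,0): the only move is to (5,0)(W), a W ⇒ L
(8,1): the only move is to (5,1)(W), a W ⇒ L
(9,2): moves to (6,2)(W), (9,0)(W); every one is W ⇒ L
(9,3): moves to (6,3)(W), (9,1)(W); every one is W ⇒ L
Every other cell has at least one move into one of the L cells above, so it is W.
L cells per row: a=0: 2, a=1: 2, a=2: 2, a=3: 2, a=4: 2, a=5: 2, a=6: 2, a=7: 2, a=8: 2, a=9: 2; total 20.

20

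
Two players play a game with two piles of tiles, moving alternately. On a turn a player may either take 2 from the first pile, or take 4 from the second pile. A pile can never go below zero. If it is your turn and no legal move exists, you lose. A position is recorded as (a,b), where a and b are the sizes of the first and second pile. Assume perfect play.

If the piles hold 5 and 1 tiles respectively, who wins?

The second player wins.

Work bottom-up. With no move the player to move loses. Otherwise the position is W if at least one move leads to an L position for the opponent, and L if every move leads to a W.
No move ever increases a pile, so every position that can arise here has a ≤ 5 and b ≤ 1; it is enough to label the cells with 0 ≤ a ≤ 5 and 0 ≤ b ≤ 1.
Every move lowers a or b (never raises either), so fill the grid row by row in increasing a, and left to right within a row: each cell's successors are then already labelled.
      b=0  b=1
a=0:    L    L
a=1:    L    L
a=2:    W    W
a=3:    W    W
a=4:    L    L
a=5:    L    L
Cells with no legal move (terminal, hence L): (0,0), (0,1), (1,0), (1,1).
The remaining L cells, each justified by listing all of its moves:
(4,0): the only move is to (2,0)(W), a W ⇒ L
(4,1): the only move is to (2,1)(W), a W ⇒ L
(5,0): the only move is to (3,0)(W), a W ⇒ L
(5,1): the only move is to (3,1)(W), a W ⇒ L
Every other cell has at least one move into one of the L cells above, so it is W.
Every move from (5,1) reaches a W position, so the mover loses.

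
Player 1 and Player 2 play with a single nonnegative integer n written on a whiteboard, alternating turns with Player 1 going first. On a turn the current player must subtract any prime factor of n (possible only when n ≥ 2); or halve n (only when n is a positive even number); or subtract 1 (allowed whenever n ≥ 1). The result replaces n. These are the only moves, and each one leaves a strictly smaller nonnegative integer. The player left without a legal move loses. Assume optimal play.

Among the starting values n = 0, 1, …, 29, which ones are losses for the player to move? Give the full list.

0, 4, 9, 14, 20, 24

Positions with no move are L. A position that does have a move is losing for the player to move precisely when every available move leads to a winning position for the opponent. Fill in the labels:
n=0: no move → L
n=1: →0(L), so W
n=2: →0(L), so W
n=3: →0(L), so W
n=4: →2(W), 3(W) — all W, so L
n=5: →0(L), so W
n=6: →4(L), so W
n=7: →0(L), so W
n=8: →4(L), so W
n=9: →6(W), 8(W) — all W, so L
n=10: →9(L), so W
n=11: →0(L), so W
n=12: →9(L), so W
n=13: →0(L), so W
n=14: →7(W), 12(W), 13(W) — all W, so L
n=15: →14(L), so W
n=16: →14(L), so W
n=17: →0(L), so W
n=18: →9(L), so W
n=19: →0(L), so W
n=20: →10(W), 15(W), 18(W), 19(W) — all W, so L
n=21: →14(L), so W
n=22: →20(L), so W
n=23: →0(L), so W
n=24: →12(W), 21(W), 22(W), 23(W) — all W, so L
n=25: →20(L), so W
n=26: →24(L), so W
n=27: →24(L), so W
n=28: →14(L), so W
n=29: →0(L), so W
Reading off the rows marked L gives the requested list; there are 6 such values of n.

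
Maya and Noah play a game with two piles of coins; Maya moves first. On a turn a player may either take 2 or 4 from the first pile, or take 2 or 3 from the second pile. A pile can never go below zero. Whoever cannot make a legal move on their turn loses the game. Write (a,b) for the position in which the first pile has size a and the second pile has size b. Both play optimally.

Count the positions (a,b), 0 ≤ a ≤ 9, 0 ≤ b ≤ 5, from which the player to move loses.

Use the standard recursion: the mover loses at a terminal position; elsewhere, the mover wins exactly when some move hands the opponent an L position.
Every move lowers a or b (never raises either), so fill the grid row by row in increasing a, and left to right within a row: each cell's successors are then already labelled.
      b=0  b=1  b=2  b=3  b=4  b=5
a=0:    L    L    W    W    W    L
a=1:    L    L    W    W    W    L
a=2:    W    W    L    L    W    W
a=3:    W    W    L    L    W    W
a=4:    W    W    W    W    L    W
a=5:    W    W    W    W    L    W
a=6:    L    L    W    W    W    L
a=7:    L    L    W    W    W    L
a=8:    W    W    L    L    W    W
a=9:    W    W    L    L    W    W
Cells with no legal move (terminal, hence L): (0,0), (0,1), (1,0), (1,1).
The remaining L cells, each justified by listing all of its moves:
(0,5): moves to (0,3)(W), (0,2)(W); every one is W ⇒ L
(1,5): moves to (1,3)(W), (1,2)(W); every one is W ⇒ L
(2,2): moves to (0,2)(W), (2,0)(W); every one is W ⇒ L
(2,3): moves to (0,3)(W), (2,1)(W), (2,0)(W); every one is W ⇒ L
(3,2): moves to (1,2)(W), (3,0)(W); every one is W ⇒ L
(3,3): moves to (1,3)(W), (3,1)(W), (3,0)(W); every one is W ⇒ L
(4,4): moves to (2,4)(W), (0,4)(W), (4,2)(W), (4,1)(W); every one is W ⇒ L
(5,4): moves to (3,4)(W), (1,4)(W), (5,2)(W), (5,1)(W); every one is W ⇒ L
(6,0): moves to (4,0)(W), (2,0)(W); every one is W ⇒ L
(6,1): moves to (4,1)(W), (2,1)(W); every one is W ⇒ L
(6,5): moves to (4,5)(W), (2,5)(W), (6,3)(W), (6,2)(W); every one is W ⇒ L
(7,0): moves to (5,0)(W), (3,0)(W); every one is W ⇒ L
(7,1): moves to (5,1)(W), (3,1)(W); every one is W ⇒ L
(7,5): moves to (5,5)(W), (3,5)(W), (7,3)(W), (7,2)(W); every one is W ⇒ L
(8,2): moves to (6,2)(W), (4,2)(W), (8,0)(W); every one is W ⇒ L
(8,3): moves to (6,3)(W), (4,3)(W), (8,1)(W), (8,0)(W); every one is W ⇒ L
(9,2): moves to (7,2)(W), (5,2)(W), (9,0)(W); every one is W ⇒ L
(9,3): moves to (7,3)(W), (5,3)(W), (9,1)(W), (9,0)(W); every one is W ⇒ L
Every other cell has at least one move into one of the L cells above, so it is W.
L cells per row: a=0: 3, a=1: 3, a=2: 2, a=3: 2, a=4: 1, a=5: 1, a=6: 3, a=7: 3, a=8: 2, a=9: 2; total 22.

22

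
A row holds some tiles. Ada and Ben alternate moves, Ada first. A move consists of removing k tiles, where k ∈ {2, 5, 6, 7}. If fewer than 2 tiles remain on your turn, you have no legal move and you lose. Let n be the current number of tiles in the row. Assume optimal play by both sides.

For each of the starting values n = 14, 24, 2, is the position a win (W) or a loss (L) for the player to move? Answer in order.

14: W, 24: L, 2: W

Classify positions by backward induction: terminal positions (no move available) are L. From any other position, the mover wins iff some move reaches an L.
n=0: no move → L
n=1: no move → L
n=2: W (go to 0, an L position)
n=3: W (go to 1, an L position)
n=4: L (sole option 2(W) is W)
n=5: W (go to 0, an L position)
n=6: W (go to 4, an L position)
n=7: W (go to 1, an L position)
n=8: W (go to 1, an L position)
n=9: W (go to 4, an L position)
n=10: W (go to 4, an L position)
n=11: W (go to 4, an L position)
n=12: L (options 10(W), 7(W), 6(W), 5(W) are all W)
n=13: L (options 11(W), 8(W), 7(W), 6(W) are all W)
n=14: W (go to 12, an L position)
n=15: W (go to 13, an L position)
n=16: L (options 14(W), 11(W), 10(W), 9(W) are all W)
n=17: W (go to 12, an L position)
n=18: W (go to 16, an L position)
n=19: W (go to 13, an L position)
n=20: W (go to 13, an L position)
n=21: W (go to 16, an L position)
n=22: W (go to 16, an L position)
n=23: W (go to 16, an L position)
n=24: L (options 22(W), 19(W), 18(W), 17(W) are all W)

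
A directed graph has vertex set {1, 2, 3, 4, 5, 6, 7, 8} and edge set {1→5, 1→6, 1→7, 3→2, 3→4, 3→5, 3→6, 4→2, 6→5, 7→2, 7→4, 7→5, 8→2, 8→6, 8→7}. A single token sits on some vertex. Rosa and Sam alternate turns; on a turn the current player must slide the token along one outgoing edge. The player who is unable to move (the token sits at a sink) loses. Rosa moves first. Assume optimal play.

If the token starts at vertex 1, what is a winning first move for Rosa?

Move to 5.

Build the W/L table. Terminal = L. A non-terminal position is W if it has a move to some L; otherwise it is L.
Every edge goes from a vertex to one that appears earlier in the order 5, 2, 4, 7, 6, 1, 8, 3, so processing vertices in that order labels each vertex after all of its successors.
5: no outgoing edge → L
2: no outgoing edge → L
4: W (go to 2, an L position)
7: W (go to 2, an L position)
6: W (go to 5, an L position)
1: W (go to 5, an L position)
8: W (go to 2, an L position)
3: W (go to 2, an L position)
From 1, the L positions reachable in one move are: 5.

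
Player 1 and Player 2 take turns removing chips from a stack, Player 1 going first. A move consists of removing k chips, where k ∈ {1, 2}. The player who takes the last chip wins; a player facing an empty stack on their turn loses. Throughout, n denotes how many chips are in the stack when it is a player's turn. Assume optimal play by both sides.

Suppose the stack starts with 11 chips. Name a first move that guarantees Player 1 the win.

Remove 2, leaving 9.

Compute win/loss labels from the base case upward. A position with no move is L. Any other position is W if it can reach an L in one move, else L.
n=0: no move → L
n=1: reaches L-position 0 → W
n=2: reaches L-position 0 → W
n=3: only reaches 2(W), 1(W), all W → L
n=4: reaches L-position 3 → W
n=5: reaches L-position 3 → W
n=6: only reaches 5(W), 4(W), all W → L
n=7: reaches L-position 6 → W
n=8: reaches L-position 6 → W
n=9: only reaches 8(W), 7(W), all W → L
n=10: reaches L-position 9 → W
n=11: reaches L-position 9 → W
From 11, the L positions reachable in one move are: 9.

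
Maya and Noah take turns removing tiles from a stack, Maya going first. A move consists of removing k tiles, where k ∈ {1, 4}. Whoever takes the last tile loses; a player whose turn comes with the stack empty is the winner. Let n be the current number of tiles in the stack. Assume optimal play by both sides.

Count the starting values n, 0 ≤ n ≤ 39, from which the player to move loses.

Classify positions by backward induction: terminal positions (no move available) are W. From any other position, the mover wins iff some move reaches an L.
n=0: no move; the opponent has just taken the last tile and therefore loses → W
n=1: →0(W) only, which is W, so L
n=2: →1(L), so W
n=3: →2(W) only, which is W, so L
n=4: →3(L), so W
n=5: →1(L), so W
n=6: →5(W), 2(W) — all W, so L
n=7: →6(L), so W
n=8: →7(W), 4(W) — all W, so L
n=9: →8(L), so W
n=10: →6(L), so W
n=11: →10(W), 7(W) — all W, so L
n=12: →11(L), so W
n=13: →12(W), 9(W) — all W, so L
n=14: →13(L), so W
n=15: →11(L), so W
n=16: →15(W), 12(W) — all W, so L
n=17: →16(L), so W
n=18: →17(W), 14(W) — all W, so L
n=19: →18(L), so W
n=20: →16(L), so W
n=21: →20(W), 17(W) — all W, so L
n=22: →21(L), so W
n=23: →22(W), 19(W) — all W, so L
n=24: →23(L), so W
n=25: →21(L), so W
n=26: →25(W), 22(W) — all W, so L
n=27: →26(L), so W
n=28: →27(W), 24(W) — all W, so L
n=29: →28(L), so W
n=30: →26(L), so W
n=31: →30(W), 27(W) — all W, so L
n=32: →31(L), so W
n=33: →32(W), 29(W) — all W, so L
n=34: →33(L), so W
n=35: →31(L), so W
n=36: →35(W), 32(W) — all W, so L
n=37: →36(L), so W
n=38: →37(W), 34(W) — all W, so L
n=39: →38(L), so W
L entries with 0 ≤ n ≤ 39: n = 1, 3, 6, 8, 11, 13, 16, 18, 21, 23, 26, 28, 31, 33, 36, 38; that makes 16.

16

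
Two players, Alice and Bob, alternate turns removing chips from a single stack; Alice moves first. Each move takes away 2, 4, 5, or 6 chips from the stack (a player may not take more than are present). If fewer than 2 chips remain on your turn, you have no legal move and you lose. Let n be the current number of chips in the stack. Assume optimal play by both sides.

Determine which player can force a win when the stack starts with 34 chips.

Compute win/loss labels from the base case upward. A position with no move is L. Any other position is W if it can reach an L in one move, else L.
n=0: no move → L
n=1: no move → L
n=2: W (go to 0, an L position)
n=3: W (go to 1, an L position)
n=4: W (go to 0, an L position)
n=5: W (go to 1, an L position)
n=6: W (go to 1, an L position)
n=7: W (go to 1, an L position)
n=8: L (options 6(W), 4(W), 3(W), 2(W) are all W)
n=9: L (options 7(W), 5(W), 4(W), 3(W) are all W)
n=10: W (go to 8, an L position)
n=11: W (go to 9, an L position)
n=12: W (go to 8, an L position)
n=13: W (go to 9, an L position)
n=14: W (go to 9, an L position)
n=15: W (go to 9, an L position)
n=16: L (options 14(W), 12(W), 11(W), 10(W) are all W)
n=17: L (options 15(W), 13(W), 12(W), 11(W) are all W)
n=18: W (go to 16, an L position)
n=19: W (go to 17, an L position)
n=20: W (go to 16, an L position)
n=21: W (go to 17, an L position)
n=22: W (go to 17, an L position)
n=23: W (go to 17, an L position)
n=24: L (options 22(W), 20(W), 19(W), 18(W) are all W)
n=25: L (options 23(W), 21(W), 20(W), 19(W) are all W)
n=26: W (go to 24, an L position)
n=27: W (go to 25, an L position)
n=28: W (go to 24, an L position)
n=29: W (go to 25, an L position)
n=30: W (go to 25, an L position)
n=31: W (go to 25, an L position)
n=32: L (options 30(W), 28(W), 27(W), 26(W) are all W)
n=33: L (options 31(W), 29(W), 28(W), 27(W) are all W)
n=34: W (go to 32, an L position)
The starting position 34 is W: Alice should remove 2, leaving 32, handing over an L position.

Alice wins.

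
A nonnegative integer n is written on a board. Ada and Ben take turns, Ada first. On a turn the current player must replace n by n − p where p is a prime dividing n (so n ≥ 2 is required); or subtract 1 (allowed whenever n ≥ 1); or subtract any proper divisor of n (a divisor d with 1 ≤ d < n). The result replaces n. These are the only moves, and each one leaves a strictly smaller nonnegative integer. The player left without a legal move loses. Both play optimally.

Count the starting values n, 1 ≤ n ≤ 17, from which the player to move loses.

3

Build the W/L table. Terminal = L. A non-terminal position is W if it has a move to some L; otherwise it is L.
n=0: no move → L
n=1: reaches L-position 0 → W
n=2: reaches L-position 0 → W
n=3: reaches L-position 0 → W
n=4: only reaches 2(W), 3(W), all W → L
n=5: reaches L-position 0 → W
n=6: reaches L-position 4 → W
n=7: reaches L-position 0 → W
n=8: reaches L-position 4 → W
n=9: only reaches 6(W), 8(W), all W → L
n=10: reaches L-position 9 → W
n=11: reaches L-position 0 → W
n=12: reaches L-position 9 → W
n=13: reaches L-position 0 → W
n=14: only reaches 7(W), 12(W), 13(W), all W → L
n=15: reaches L-position 14 → W
n=16: reaches L-position 14 → W
n=17: reaches L-position 0 → W
L entries with 1 ≤ n ≤ 17 (n=0 is outside the asked range and is not counted): n = 4, 9, 14; that makes 3.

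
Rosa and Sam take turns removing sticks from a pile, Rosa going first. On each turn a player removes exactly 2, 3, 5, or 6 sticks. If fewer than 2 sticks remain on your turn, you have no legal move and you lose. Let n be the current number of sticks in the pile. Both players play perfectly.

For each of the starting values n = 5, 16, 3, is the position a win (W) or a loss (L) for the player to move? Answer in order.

Classify positions by backward induction: terminal positions (no move available) are L. From any other position, the mover wins iff some move reaches an L.
n=0: no move → L
n=1: no move → L
n=2: →0(L), so W
n=3: →1(L), so W
n=4: →1(L), so W
n=5: →0(L), so W
n=6: →1(L), so W
n=7: →1(L), so W
n=8: →6(W), 5(W), 3(W), 2(W) — all W, so L
n=9: →7(W), 6(W), 4(W), 3(W) — all W, so L
n=10: →8(L), so W
n=11: →9(L), so W
n=12: →9(L), so W
n=13: →8(L), so W
n=14: →9(L), so W
n=15: →9(L), so W
n=16: →14(W), 13(W), 11(W), 10(W) — all W, so L

5: W, 16: L, 3: W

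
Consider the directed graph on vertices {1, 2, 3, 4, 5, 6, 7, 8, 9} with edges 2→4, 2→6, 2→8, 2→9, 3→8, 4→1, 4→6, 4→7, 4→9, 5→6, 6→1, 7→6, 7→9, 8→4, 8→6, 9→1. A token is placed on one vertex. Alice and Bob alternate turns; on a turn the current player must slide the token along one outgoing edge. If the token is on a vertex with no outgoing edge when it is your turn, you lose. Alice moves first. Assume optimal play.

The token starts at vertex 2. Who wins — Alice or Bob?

Alice wins.

Work bottom-up. With no move the player to move loses. Otherwise the position is W if at least one move leads to an L position for the opponent, and L if every move leads to a W.
Every edge goes from a vertex to one that appears earlier in the order 1, 9, 6, 7, 4, 8, 3, 2, 5, so processing vertices in that order labels each vertex after all of its successors.
1: no outgoing edge → L
9: →1(L), so W
6: →1(L), so W
7: →6(W), 9(W) — all W, so L
4: →7(L), so W
8: →4(W), 6(W) — all W, so L
3: →8(L), so W
2: →8(L), so W
5: →6(W) only, which is W, so L
The starting position 2 is W: Alice should move to 8, handing over an L position.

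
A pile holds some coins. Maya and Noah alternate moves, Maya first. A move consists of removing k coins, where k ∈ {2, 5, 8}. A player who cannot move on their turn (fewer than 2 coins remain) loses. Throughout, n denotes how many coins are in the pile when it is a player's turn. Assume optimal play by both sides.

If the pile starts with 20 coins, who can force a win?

Noah wins.

Positions with no move are L. A position that does have a move is losing for the player to move precisely when every available move leads to a winning position for the opponent. Fill in the labels:
n=0: no move → L
n=1: no move → L
n=2: →0(L), so W
n=3: →1(L), so W
n=4: →2(W) only, which is W, so L
n=5: →0(L), so W
n=6: →4(L), so W
n=7: →5(W), 2(W) — all W, so L
n=8: →0(L), so W
n=9: →7(L), so W
n=10: →8(W), 5(W), 2(W) — all W, so L
n=11: →9(W), 6(W), 3(W) — all W, so L
n=12: →10(L), so W
n=13: →11(L), so W
n=14: →12(W), 9(W), 6(W) — all W, so L
n=15: →10(L), so W
n=16: →14(L), so W
n=17: →15(W), 12(W), 9(W) — all W, so L
n=18: →10(L), so W
n=19: →17(L), so W
n=20: →18(W), 15(W), 12(W) — all W, so L
Every move from 20 reaches a W position, so the mover loses.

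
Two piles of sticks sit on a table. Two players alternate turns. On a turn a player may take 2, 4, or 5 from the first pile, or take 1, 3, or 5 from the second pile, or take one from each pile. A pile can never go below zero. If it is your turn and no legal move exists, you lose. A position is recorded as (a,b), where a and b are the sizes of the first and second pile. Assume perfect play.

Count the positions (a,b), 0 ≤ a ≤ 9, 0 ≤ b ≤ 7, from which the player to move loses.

Build the W/L table. Terminal = L. A non-terminal position is W if it has a move to some L; otherwise it is L.
Every move lowers a or b (never raises either), so fill the grid row by row in increasing a, and left to right within a row: each cell's successors are then already labelled.
      b=0  b=1  b=2  b=3  b=4  b=5  b=6  b=7
a=0:    L    W    L    W    L    W    L    W
a=1:    L    W    L    W    L    W    L    W
a=2:    W    W    W    W    W    W    W    W
a=3:    W    L    W    L    W    L    W    L
a=4:    W    L    W    L    W    L    W    L
a=5:    W    W    W    W    W    W    W    W
a=6:    W    W    W    W    W    W    W    W
a=7:    L    W    L    W    L    W    L    W
a=8:    L    W    L    W    L    W    L    W
a=9:    W    W    W    W    W    W    W    W
Cells with no legal move (terminal, hence L): (0,0), (1,0).
The remaining L cells, each justified by listing all of its moves:
(0,2): →(0,1)(W) only, which is W, so L
(0,4): →(0,3)(W), (0,1)(W) — all W, so L
(0,6): →(0,5)(W), (0,3)(W), (0,1)(W) — all W, so L
(1,2): →(1,1)(W), (0,1)(W) — all W, so L
(1,4): →(1,3)(W), (1,1)(W), (0,3)(W) — all W, so L
(1,6): →(1,5)(W), (1,3)(W), (1,1)(W), (0,5)(W) — all W, so L
(3,1): →(1,1)(W), (3,0)(W), (2,0)(W) — all W, so L
(3,3): →(1,3)(W), (3,2)(W), (3,0)(W), (2,2)(W) — all W, so L
(3,5): →(1,5)(W), (3,4)(W), (3,2)(W), (3,0)(W), (2,4)(W) — all W, so L
(3,7): →(1,7)(W), (3,6)(W), (3,4)(W), (3,2)(W), (2,6)(W) — all W, so L
(4,1): →(2,1)(W), (0,1)(W), (4,0)(W), (3,0)(W) — all W, so L
(4,3): →(2,3)(W), (0,3)(W), (4,2)(W), (4,0)(W), (3,2)(W) — all W, so L
(4,5): →(2,5)(W), (0,5)(W), (4,4)(W), (4,2)(W), (4,0)(W), (3,4)(W) — all W, so L
(4,7): →(2,7)(W), (0,7)(W), (4,6)(W), (4,4)(W), (4,2)(W), (3,6)(W) — all W, so L
(7,0): →(5,0)(W), (3,0)(W), (2,0)(W) — all W, so L
(7,2): →(5,2)(W), (3,2)(W), (2,2)(W), (7,1)(W), (6,1)(W) — all W, so L
(7,4): →(5,4)(W), (3,4)(W), (2,4)(W), (7,3)(W), (7,1)(W), (6,3)(W) — all W, so L
(7,6): →(5,6)(W), (3,6)(W), (2,6)(W), (7,5)(W), (7,3)(W), (7,1)(W), (6,5)(W) — all W, so L
(8,0): →(6,0)(W), (4,0)(W), (3,0)(W) — all W, so L
(8,2): →(6,2)(W), (4,2)(W), (3,2)(W), (8,1)(W), (7,1)(W) — all W, so L
(8,4): →(6,4)(W), (4,4)(W), (3,4)(W), (8,3)(W), (8,1)(W), (7,3)(W) — all W, so L
(8,6): →(6,6)(W), (4,6)(W), (3,6)(W), (8,5)(W), (8,3)(W), (8,1)(W), (7,5)(W) — all W, so L
Every other cell has at least one move into one of the L cells above, so it is W.
L cells per row: a=0: 4, a=1: 4, a=2: 0, a=3: 4, a=4: 4, a=5: 0, a=6: 0, a=7: 4, a=8: 4, a=9: 0; total 24.

24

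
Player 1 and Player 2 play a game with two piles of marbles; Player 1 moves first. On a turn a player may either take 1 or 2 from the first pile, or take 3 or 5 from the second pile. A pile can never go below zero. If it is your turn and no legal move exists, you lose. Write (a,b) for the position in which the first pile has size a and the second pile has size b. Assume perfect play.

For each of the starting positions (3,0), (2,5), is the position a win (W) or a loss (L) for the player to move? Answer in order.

(3,0): L, (2,5): W

Positions with no move are L. A position that does have a move is losing for the player to move precisely when every available move leads to a winning position for the opponent. Fill in the labels:
No move ever increases a pile, so every position that can arise here has a ≤ 3 and b ≤ 5; it is enough to label the cells with 0 ≤ a ≤ 3 and 0 ≤ b ≤ 5.
Every move lowers a or b (never raises either), so fill the grid row by row in increasing a, and left to right within a row: each cell's successors are then already labelled.
      b=0  b=1  b=2  b=3  b=4  b=5
a=0:    L    L    L    W    W    W
a=1:    W    W    W    L    L    L
a=2:    W    W    W    W    W    W
a=3:    L    L    L    W    W    W
Cells with no legal move (terminal, hence L): (0,0), (0,1), (0,2).
The remaining L cells, each justified by listing all of its moves:
(1,3): moves to (0,3)(W), (1,0)(W); every one is W ⇒ L
(1,4): moves to (0,4)(W), (1,1)(W); every one is W ⇒ L
(1,5): moves to (0,5)(W), (1,2)(W), (1,0)(W); every one is W ⇒ L
(3,0): moves to (2,0)(W), (1,0)(W); every one is W ⇒ L
(3,1): moves to (2,1)(W), (1,1)(W); every one is W ⇒ L
(3,2): moves to (2,2)(W), (1,2)(W); every one is W ⇒ L
Every other cell has at least one move into one of the L cells above, so it is W.
(3,0): one of the L cells justified above, so L
(2,5): the move to (1,5) reaches an L cell, so W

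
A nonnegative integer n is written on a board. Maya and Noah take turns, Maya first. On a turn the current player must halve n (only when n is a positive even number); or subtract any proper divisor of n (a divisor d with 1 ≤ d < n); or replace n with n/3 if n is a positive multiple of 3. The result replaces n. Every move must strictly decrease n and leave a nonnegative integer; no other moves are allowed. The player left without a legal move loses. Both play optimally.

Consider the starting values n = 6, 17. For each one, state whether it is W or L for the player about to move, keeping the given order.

6: W, 17: L

Label each position W (a win for the player to move) or L (a loss). A position with no legal move is L; any other position is W exactly when some move reaches an L, and L when every move reaches a W.
n=0: no move → L
n=1: no move → L
n=2: can move to 1, which is L ⇒ W
n=3: can move to 1, which is L ⇒ W
n=4: moves to 2(W), 3(W); every one is W ⇒ L
n=5: can move to 4, which is L ⇒ W
n=6: can move to 4, which is L ⇒ W
n=7: the only move is to 6(W), a W ⇒ L
n=8: can move to 4, which is L ⇒ W
n=9: moves to 3(W), 6(W), 8(W); every one is W ⇒ L
n=10: can move to 9, which is L ⇒ W
n=11: the only move is to 10(W), a W ⇒ L
n=12: can move to 4, which is L ⇒ W
n=13: the only move is to 12(W), a W ⇒ L
n=14: can move to 7, which is L ⇒ W
n=15: moves to 5(W), 10(W), 12(W), 14(W); every one is W ⇒ L
n=16: can move to 15, which is L ⇒ W
n=17: the only move is to 16(W), a W ⇒ L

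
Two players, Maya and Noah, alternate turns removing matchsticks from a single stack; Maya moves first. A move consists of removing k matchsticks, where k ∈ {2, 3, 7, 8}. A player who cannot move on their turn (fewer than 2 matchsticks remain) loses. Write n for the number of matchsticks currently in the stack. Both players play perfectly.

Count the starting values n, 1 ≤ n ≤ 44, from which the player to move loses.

17

Positions with no move are L. A position that does have a move is losing for the player to move precisely when every available move leads to a winning position for the opponent. Fill in the labels:
n=0: no move → L
n=1: no move → L
n=2: →0(L), so W
n=3: →1(L), so W
n=4: →1(L), so W
n=5: →3(W), 2(W) — all W, so L
n=6: →4(W), 3(W) — all W, so L
n=7: →5(L), so W
n=8: →6(L), so W
n=9: →6(L), so W
n=10: →8(W), 7(W), 3(W), 2(W) — all W, so L
n=11: →9(W), 8(W), 4(W), 3(W) — all W, so L
n=12: →10(L), so W
n=13: →11(L), so W
n=14: →11(L), so W
n=15: →13(W), 12(W), 8(W), 7(W) — all W, so L
n=16: →14(W), 13(W), 9(W), 8(W) — all W, so L
n=17: →15(L), so W
n=18: →16(L), so W
n=19: →16(L), so W
n=20: →18(W), 17(W), 13(W), 12(W) — all W, so L
n=21: →19(W), 18(W), 14(W), 13(W) — all W, so L
n=22: →20(L), so W
n=23: →21(L), so W
n=24: →21(L), so W
n=25: →23(W), 22(W), 18(W), 17(W) — all W, so L
n=26: →24(W), 23(W), 19(W), 18(W) — all W, so L
n=27: →25(L), so W
n=28: →26(L), so W
n=29: →26(L), so W
n=30: →28(W), 27(W), 23(W), 22(W) — all W, so L
n=31: →29(W), 28(W), 24(W), 23(W) — all W, so L
n=32: →30(L), so W
n=33: →31(L), so W
n=34: →31(L), so W
n=35: →33(W), 32(W), 28(W), 27(W) — all W, so L
n=36: →34(W), 33(W), 29(W), 28(W) — all W, so L
n=37: →35(L), so W
n=38: →36(L), so W
n=39: →36(L), so W
n=40: →38(W), 37(W), 33(W), 32(W) — all W, so L
n=41: →39(W), 38(W), 34(W), 33(W) — all W, so L
n=42: →40(L), so W
n=43: →41(L), so W
n=44: →41(L), so W
L entries with 1 ≤ n ≤ 44 (n=0 is outside the asked range and is not counted): n = 1, 5, 6, 10, 11, 15, 16, 20, 21, 25, 26, 30, 31, 35, 36, 40, 41; that makes 17.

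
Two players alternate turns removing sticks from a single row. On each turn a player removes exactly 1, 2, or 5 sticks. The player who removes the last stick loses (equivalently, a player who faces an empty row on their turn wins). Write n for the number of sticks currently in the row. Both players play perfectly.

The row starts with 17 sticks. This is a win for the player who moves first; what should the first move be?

Remove 1, leaving 16.

Use the standard recursion: the mover wins at a terminal position; elsewhere, the mover wins exactly when some move hands the opponent an L position.
n=0: no move; the opponent has just taken the last stick and therefore loses → W
n=1: the only move is to 0(W), a W ⇒ L
n=2: can move to 1, which is L ⇒ W
n=3: can move to 1, which is L ⇒ W
n=4: moves to 3(W), 2(W); every one is W ⇒ L
n=5: can move to 4, which is L ⇒ W
n=6: can move to 4, which is L ⇒ W
n=7: moves to 6(W), 5(W), 2(W); every one is W ⇒ L
n=8: can move to 7, which is L ⇒ W
n=9: can move to 7, which is L ⇒ W
n=10: moves to 9(W), 8(W), 5(W); every one is W ⇒ L
n=11: can move to 10, which is L ⇒ W
n=12: can move to 10, which is L ⇒ W
n=13: moves to 12(W), 11(W), 8(W); every one is W ⇒ L
n=14: can move to 13, which is L ⇒ W
n=15: can move to 13, which is L ⇒ W
n=16: moves to 15(W), 14(W), 11(W); every one is W ⇒ L
n=17: can move to 16, which is L ⇒ W
From 17, the L positions reachable in one move are: 16.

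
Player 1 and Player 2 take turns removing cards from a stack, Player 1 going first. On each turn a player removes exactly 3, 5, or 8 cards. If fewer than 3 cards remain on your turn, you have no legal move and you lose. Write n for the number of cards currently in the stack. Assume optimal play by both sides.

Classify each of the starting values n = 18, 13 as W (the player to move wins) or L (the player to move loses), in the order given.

Label each position W (a win for the player to move) or L (a loss). A position with no legal move is L; any other position is W exactly when some move reaches an L, and L when every move reaches a W.
n=0: no move → L
n=1: no move → L
n=2: no move → L
n=3: reaches L-position 0 → W
n=4: reaches L-position 1 → W
n=5: reaches L-position 2 → W
n=6: reaches L-position 1 → W
n=7: reaches L-position 2 → W
n=8: reaches L-position 0 → W
n=9: reaches L-position 1 → W
n=10: reaches L-position 2 → W
n=11: only reaches 8(W), 6(W), 3(W), all W → L
n=12: only reaches 9(W), 7(W), 4(W), all W → L
n=13: only reaches 10(W), 8(W), 5(W), all W → L
n=14: reaches L-position 11 → W
n=15: reaches L-position 12 → W
n=16: reaches L-position 13 → W
n=17: reaches L-position 12 → W
n=18: reaches L-position 13 → W

18: W, 13: L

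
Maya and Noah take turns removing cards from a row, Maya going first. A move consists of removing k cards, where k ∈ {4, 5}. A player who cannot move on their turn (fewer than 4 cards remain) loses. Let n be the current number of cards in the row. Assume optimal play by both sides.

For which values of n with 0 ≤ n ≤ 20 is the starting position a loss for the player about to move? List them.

0, 1, 2, 3, 9, 10, 11, 12, 18, 19, 20

Label each position W (a win for the player to move) or L (a loss). A position with no legal move is L; any other position is W exactly when some move reaches an L, and L when every move reaches a W.
n=0: no move → L
n=1: no move → L
n=2: no move → L
n=3: no move → L
n=4: →0(L), so W
n=5: →1(L), so W
n=6: →2(L), so W
n=7: →3(L), so W
n=8: →3(L), so W
n=9: →5(W), 4(W) — all W, so L
n=10: →6(W), 5(W) — all W, so L
n=11: →7(W), 6(W) — all W, so L
n=12: →8(W), 7(W) — all W, so L
n=13: →9(L), so W
n=14: →10(L), so W
n=15: →11(L), so W
n=16: →12(L), so W
n=17: →12(L), so W
n=18: →14(W), 13(W) — all W, so L
n=19: →15(W), 14(W) — all W, so L
n=20: →16(W), 15(W) — all W, so L
Reading off the rows marked L gives the requested list; there are 11 such values of n.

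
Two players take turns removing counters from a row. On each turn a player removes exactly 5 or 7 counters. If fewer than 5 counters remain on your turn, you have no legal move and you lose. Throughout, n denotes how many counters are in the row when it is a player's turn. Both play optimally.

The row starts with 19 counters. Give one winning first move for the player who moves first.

Work bottom-up. With no move the player to move loses. Otherwise the position is W if at least one move leads to an L position for the opponent, and L if every move leads to a W.
n=0: no move → L
n=1: no move → L
n=2: no move → L
n=3: no move → L
n=4: no move → L
n=5: W (go to 0, an L position)
n=6: W (go to 1, an L position)
n=7: W (go to 2, an L position)
n=8: W (go to 3, an L position)
n=9: W (go to 4, an L position)
n=10: W (go to 3, an L position)
n=11: W (go to 4, an L position)
n=12: L (options 7(W), 5(W) are all W)
n=13: L (options 8(W), 6(W) are all W)
n=14: L (options 9(W), 7(W) are all W)
n=15: L (options 10(W), 8(W) are all W)
n=16: L (options 11(W), 9(W) are all W)
n=17: W (go to 12, an L position)
n=18: W (go to 13, an L position)
n=19: W (go to 14, an L position)
From 19, the L positions reachable in one move are: 14, 12. Any move reaching one of these is winning.

Remove 5, leaving 14.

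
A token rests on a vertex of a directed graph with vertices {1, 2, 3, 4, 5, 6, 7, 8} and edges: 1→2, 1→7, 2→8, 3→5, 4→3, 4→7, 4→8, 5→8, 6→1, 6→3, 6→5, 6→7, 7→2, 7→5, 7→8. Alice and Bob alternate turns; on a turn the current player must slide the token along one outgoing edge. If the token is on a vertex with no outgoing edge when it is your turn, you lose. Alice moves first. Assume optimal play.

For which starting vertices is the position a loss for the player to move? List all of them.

1, 3, 8

Classify positions by backward induction: terminal positions (no move available) are L. From any other position, the mover wins iff some move reaches an L.
Every edge goes from a vertex to one that appears earlier in the order 8, 5, 2, 7, 1, 3, 6, 4, so processing vertices in that order labels each vertex after all of its successors.
8: no outgoing edge → L
5: can move to 8, which is L ⇒ W
2: can move to 8, which is L ⇒ W
7: can move to 8, which is L ⇒ W
1: moves to 7(W), 2(W); every one is W ⇒ L
3: the only move is to 5(W), a W ⇒ L
6: can move to 3, which is L ⇒ W
4: can move to 3, which is L ⇒ W
Reading off the rows marked L gives the requested list; there are 3 such vertices.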